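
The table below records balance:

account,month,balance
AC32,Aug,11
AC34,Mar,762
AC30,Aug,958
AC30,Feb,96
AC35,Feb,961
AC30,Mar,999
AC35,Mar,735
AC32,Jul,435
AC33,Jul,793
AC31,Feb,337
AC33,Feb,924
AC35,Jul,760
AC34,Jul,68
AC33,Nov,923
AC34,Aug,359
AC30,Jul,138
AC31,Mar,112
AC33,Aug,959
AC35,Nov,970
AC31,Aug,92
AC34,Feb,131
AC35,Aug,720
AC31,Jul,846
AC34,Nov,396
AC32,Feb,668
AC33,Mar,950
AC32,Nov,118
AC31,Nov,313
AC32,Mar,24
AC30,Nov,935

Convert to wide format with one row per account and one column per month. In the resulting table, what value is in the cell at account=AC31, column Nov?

313

Wide layout: rows indexed by account, columns are the 5 distinct month values (Aug, Mar, Feb, Jul, Nov).
Cell (account=AC31, month=Nov) draws from the long row where account=AC31 and month=Nov, which has balance=313.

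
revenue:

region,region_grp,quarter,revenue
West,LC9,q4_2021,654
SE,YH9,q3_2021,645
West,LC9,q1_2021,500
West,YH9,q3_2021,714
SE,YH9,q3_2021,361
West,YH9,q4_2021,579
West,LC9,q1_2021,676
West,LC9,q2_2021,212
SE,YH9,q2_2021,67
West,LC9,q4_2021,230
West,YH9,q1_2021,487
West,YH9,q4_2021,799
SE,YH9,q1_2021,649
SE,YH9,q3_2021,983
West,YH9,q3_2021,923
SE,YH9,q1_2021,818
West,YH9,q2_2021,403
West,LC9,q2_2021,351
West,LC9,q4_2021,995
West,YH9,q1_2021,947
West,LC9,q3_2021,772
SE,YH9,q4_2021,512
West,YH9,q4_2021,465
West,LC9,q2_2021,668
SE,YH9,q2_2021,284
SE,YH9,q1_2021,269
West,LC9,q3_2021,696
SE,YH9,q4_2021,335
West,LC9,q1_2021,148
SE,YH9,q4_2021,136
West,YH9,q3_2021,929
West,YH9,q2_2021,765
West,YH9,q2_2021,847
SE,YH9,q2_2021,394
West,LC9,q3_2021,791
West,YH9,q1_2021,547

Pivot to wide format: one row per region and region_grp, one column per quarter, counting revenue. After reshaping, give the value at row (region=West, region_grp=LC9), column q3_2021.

Rows with region=West, region_grp=LC9 and quarter=q3_2021: revenue values are 772, 696, 791.
3 rows match — count = 3.

3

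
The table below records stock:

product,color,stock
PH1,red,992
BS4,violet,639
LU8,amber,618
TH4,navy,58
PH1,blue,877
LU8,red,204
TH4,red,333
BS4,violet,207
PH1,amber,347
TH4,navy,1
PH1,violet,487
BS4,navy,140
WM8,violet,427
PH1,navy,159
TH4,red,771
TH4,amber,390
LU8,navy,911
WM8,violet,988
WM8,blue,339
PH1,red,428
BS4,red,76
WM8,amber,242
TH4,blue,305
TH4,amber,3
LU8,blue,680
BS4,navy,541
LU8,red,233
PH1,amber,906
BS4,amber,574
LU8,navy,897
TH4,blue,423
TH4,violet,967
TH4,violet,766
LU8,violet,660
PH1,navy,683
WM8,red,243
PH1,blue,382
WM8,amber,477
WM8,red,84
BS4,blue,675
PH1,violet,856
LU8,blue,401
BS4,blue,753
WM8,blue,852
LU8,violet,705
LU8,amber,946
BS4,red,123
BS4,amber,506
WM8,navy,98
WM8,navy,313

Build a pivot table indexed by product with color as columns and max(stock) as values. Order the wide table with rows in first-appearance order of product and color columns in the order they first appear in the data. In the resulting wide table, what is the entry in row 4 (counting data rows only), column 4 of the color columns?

With rows in first-appearance order of product, row 4 is product=TH4. color columns in first-appearance order: red, violet, amber, navy, blue; column 4 is navy.
Long rows with product=TH4, color=navy: max(58, 1) = 58.

58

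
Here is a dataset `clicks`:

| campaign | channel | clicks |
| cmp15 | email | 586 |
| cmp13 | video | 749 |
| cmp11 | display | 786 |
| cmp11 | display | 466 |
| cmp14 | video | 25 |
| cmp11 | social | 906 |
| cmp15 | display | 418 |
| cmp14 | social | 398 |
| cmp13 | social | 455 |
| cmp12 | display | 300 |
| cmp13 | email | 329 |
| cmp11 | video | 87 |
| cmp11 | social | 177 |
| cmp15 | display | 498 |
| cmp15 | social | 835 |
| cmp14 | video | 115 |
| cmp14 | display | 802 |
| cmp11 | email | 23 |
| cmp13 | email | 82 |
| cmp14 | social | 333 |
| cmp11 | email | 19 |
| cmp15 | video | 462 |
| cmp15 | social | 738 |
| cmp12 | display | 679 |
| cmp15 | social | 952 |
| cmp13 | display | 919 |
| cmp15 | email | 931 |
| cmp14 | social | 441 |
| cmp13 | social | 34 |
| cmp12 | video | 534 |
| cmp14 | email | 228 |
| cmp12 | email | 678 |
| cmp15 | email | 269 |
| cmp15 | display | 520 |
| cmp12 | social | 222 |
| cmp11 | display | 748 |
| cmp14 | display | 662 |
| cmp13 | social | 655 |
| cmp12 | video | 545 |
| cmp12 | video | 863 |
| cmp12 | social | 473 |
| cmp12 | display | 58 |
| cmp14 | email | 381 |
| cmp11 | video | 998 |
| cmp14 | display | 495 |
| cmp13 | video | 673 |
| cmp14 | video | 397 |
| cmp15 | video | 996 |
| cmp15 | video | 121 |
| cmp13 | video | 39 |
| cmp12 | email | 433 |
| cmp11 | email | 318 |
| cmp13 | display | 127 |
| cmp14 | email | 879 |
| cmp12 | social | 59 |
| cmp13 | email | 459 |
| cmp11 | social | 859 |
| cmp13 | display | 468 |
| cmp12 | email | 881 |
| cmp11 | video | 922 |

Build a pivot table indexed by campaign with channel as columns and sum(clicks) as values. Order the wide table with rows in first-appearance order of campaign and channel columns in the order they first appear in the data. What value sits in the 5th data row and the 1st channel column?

With rows in first-appearance order of campaign, row 5 is campaign=cmp12. channel columns in first-appearance order: email, video, display, social; column 1 is email.
Long rows with campaign=cmp12, channel=email: 678 + 433 + 881 = 1992.

1992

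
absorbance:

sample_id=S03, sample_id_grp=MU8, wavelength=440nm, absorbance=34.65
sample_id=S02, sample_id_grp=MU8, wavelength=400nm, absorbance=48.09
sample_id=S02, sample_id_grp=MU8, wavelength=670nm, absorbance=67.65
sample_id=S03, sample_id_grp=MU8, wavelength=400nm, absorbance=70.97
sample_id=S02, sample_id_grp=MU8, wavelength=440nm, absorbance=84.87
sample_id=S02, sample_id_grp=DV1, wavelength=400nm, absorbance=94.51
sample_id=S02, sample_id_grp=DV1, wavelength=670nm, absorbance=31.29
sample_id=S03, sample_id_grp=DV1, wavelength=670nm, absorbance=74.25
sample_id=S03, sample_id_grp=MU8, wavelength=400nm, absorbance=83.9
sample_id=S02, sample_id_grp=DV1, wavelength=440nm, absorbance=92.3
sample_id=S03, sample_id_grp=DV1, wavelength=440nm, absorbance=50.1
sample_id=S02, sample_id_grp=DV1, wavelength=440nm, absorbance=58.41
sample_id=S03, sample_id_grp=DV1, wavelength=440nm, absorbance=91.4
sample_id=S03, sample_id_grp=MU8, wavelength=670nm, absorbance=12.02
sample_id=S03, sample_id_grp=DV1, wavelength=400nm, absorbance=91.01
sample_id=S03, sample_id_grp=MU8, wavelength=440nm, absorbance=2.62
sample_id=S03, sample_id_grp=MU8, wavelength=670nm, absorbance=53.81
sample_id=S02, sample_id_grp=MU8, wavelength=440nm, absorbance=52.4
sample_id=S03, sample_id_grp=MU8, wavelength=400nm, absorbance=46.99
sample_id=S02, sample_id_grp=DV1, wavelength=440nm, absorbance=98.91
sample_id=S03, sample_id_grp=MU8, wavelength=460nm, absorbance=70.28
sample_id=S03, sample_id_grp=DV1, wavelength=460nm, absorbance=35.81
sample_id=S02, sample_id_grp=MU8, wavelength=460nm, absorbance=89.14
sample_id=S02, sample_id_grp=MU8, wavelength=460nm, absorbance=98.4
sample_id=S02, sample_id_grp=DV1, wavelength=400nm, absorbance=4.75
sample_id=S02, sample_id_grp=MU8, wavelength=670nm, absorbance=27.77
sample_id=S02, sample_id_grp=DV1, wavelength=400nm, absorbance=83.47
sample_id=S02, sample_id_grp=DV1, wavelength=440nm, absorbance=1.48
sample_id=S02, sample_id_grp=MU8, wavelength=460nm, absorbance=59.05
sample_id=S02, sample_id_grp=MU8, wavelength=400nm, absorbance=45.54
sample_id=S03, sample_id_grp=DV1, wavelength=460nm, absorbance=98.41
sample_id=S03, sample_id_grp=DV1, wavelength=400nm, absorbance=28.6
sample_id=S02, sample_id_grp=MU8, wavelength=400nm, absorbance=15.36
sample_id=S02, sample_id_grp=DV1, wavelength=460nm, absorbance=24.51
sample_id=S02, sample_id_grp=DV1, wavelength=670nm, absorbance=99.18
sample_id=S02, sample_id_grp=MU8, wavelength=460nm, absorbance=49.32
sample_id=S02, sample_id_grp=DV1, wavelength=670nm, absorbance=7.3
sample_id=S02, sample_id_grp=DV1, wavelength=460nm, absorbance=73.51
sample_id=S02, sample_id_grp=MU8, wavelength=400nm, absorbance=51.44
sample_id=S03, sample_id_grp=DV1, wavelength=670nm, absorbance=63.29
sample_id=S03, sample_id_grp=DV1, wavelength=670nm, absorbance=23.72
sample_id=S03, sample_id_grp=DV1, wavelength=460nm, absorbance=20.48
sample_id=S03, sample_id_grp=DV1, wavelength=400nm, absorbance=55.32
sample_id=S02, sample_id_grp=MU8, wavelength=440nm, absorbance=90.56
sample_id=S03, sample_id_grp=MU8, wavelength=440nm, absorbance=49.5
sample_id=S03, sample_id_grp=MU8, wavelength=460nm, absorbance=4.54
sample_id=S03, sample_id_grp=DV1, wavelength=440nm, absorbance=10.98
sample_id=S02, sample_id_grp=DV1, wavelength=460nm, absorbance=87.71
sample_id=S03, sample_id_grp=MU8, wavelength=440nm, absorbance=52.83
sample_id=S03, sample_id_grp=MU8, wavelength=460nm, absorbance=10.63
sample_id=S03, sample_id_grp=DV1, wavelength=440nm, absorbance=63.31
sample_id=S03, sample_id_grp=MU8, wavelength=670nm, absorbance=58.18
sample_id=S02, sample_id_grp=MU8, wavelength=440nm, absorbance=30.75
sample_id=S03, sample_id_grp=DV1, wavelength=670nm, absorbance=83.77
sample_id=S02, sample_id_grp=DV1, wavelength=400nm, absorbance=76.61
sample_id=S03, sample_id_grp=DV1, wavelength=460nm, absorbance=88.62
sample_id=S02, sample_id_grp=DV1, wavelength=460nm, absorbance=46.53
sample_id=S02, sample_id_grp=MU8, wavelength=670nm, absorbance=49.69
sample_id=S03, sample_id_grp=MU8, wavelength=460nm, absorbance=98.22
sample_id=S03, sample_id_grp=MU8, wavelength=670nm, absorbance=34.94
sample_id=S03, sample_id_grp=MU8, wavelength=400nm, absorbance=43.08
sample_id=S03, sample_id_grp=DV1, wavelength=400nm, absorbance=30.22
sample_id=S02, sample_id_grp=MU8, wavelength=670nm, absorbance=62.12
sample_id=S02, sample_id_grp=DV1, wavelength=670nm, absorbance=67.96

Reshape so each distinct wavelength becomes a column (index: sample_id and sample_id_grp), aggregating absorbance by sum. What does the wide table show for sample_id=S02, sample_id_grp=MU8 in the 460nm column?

Rows with sample_id=S02, sample_id_grp=MU8 and wavelength=460nm: absorbance values are 89.14, 98.4, 59.05, 49.32.
89.14 + 98.4 + 59.05 + 49.32 = 295.91.

295.91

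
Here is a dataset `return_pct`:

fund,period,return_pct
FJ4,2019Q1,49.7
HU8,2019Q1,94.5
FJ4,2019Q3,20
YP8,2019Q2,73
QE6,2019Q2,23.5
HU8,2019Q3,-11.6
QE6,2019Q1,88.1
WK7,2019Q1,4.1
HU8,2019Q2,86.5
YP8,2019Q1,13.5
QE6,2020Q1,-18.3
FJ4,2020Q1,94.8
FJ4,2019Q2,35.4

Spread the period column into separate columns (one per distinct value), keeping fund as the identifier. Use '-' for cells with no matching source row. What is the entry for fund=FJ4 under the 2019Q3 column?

20

The long row with fund=FJ4, period=2019Q3 has return_pct=20.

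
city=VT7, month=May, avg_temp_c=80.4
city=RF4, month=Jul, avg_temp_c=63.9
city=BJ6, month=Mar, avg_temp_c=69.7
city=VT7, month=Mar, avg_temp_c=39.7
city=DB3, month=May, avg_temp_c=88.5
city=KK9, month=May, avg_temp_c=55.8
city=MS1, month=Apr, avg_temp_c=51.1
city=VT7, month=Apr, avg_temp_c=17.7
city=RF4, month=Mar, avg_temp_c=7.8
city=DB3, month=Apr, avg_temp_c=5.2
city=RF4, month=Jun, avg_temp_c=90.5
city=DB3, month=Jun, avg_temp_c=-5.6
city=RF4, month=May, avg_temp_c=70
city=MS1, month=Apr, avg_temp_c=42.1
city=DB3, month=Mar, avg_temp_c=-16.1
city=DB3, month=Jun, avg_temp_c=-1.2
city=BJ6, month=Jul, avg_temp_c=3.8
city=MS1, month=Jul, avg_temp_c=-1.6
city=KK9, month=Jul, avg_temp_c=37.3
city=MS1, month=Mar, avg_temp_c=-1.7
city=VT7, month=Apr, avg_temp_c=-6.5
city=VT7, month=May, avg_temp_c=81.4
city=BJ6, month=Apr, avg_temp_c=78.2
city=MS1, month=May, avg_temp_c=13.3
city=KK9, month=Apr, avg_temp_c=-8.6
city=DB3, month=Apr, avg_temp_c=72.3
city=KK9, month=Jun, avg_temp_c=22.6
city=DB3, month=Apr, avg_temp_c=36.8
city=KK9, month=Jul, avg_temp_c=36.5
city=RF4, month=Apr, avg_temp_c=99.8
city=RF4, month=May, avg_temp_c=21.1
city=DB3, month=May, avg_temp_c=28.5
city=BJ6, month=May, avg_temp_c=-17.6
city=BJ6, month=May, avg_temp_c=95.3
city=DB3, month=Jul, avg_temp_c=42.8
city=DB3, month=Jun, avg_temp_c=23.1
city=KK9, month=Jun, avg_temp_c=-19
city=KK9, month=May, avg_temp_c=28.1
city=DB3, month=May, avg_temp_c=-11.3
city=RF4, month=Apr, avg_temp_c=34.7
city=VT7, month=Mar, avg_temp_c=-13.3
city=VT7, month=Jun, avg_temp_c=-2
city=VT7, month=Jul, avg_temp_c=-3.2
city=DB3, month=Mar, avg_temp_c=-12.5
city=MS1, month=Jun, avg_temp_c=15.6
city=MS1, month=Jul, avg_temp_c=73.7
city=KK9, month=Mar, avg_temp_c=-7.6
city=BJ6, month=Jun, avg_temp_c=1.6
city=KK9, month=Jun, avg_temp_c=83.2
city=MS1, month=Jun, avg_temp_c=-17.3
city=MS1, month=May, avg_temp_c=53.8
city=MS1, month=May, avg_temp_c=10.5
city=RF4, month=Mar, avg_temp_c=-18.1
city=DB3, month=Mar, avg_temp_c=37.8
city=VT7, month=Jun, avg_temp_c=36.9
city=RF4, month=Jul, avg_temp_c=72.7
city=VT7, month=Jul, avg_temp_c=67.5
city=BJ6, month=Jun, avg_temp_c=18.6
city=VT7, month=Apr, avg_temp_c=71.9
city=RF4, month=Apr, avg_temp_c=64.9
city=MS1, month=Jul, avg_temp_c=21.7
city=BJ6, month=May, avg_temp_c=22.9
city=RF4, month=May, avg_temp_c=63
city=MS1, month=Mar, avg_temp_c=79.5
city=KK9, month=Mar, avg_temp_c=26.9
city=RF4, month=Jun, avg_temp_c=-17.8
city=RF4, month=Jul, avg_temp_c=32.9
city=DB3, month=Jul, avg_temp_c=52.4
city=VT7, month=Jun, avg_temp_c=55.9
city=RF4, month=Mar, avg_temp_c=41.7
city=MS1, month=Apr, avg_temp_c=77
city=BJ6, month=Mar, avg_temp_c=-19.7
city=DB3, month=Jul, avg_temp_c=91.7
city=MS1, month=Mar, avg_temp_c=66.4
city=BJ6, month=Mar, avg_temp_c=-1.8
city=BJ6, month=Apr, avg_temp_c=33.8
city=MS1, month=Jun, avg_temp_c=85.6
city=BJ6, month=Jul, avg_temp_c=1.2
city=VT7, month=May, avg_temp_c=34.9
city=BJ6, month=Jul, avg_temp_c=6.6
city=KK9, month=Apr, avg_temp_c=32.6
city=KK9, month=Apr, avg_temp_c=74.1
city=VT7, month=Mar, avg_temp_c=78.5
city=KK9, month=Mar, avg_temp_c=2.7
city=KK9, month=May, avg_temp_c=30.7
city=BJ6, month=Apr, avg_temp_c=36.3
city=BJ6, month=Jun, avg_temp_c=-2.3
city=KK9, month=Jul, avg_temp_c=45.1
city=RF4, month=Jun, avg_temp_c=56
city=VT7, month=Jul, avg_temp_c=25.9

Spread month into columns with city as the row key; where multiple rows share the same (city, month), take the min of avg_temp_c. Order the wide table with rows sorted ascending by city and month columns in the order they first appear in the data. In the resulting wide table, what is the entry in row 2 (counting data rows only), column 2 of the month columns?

With rows sorted ascending by city, row 2 is city=DB3. month columns in first-appearance order: May, Jul, Mar, Apr, Jun; column 2 is Jul.
Long rows with city=DB3, month=Jul: min(42.8, 52.4, 91.7) = 42.8.

42.8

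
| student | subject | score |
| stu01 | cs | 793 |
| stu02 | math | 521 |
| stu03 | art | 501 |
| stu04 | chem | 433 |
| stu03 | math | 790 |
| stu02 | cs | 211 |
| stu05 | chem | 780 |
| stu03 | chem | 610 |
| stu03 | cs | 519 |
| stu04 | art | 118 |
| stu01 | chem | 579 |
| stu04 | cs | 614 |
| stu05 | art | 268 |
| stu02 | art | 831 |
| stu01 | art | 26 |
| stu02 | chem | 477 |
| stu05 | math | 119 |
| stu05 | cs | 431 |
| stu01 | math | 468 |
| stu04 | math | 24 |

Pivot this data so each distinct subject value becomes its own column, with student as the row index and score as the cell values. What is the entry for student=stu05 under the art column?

Wide layout: rows indexed by student, columns are the 4 distinct subject values (cs, math, art, chem).
Cell (student=stu05, subject=art) draws from the long row where student=stu05 and subject=art, which has score=268.

268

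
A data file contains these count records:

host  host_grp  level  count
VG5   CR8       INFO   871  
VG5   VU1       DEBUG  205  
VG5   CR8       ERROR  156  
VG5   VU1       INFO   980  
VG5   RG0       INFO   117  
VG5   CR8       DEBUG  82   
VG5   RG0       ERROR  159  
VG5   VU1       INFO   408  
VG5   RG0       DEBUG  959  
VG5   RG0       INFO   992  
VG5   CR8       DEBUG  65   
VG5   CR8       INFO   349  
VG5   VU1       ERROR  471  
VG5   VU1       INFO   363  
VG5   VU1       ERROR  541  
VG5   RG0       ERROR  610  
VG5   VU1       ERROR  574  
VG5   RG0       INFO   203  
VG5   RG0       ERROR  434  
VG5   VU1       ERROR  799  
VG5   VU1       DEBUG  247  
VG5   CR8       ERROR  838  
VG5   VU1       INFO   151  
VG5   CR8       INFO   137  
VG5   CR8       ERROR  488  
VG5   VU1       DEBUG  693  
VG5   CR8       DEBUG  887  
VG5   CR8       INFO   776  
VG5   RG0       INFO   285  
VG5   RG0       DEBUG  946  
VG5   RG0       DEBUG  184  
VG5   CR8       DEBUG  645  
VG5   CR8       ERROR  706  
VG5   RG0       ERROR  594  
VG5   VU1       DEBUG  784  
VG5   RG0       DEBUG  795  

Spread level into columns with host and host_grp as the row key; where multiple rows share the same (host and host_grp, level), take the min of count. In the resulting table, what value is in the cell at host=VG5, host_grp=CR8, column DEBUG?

65

Rows with host=VG5, host_grp=CR8 and level=DEBUG: count values are 82, 65, 887, 645.
min(82, 65, 887, 645) = 65.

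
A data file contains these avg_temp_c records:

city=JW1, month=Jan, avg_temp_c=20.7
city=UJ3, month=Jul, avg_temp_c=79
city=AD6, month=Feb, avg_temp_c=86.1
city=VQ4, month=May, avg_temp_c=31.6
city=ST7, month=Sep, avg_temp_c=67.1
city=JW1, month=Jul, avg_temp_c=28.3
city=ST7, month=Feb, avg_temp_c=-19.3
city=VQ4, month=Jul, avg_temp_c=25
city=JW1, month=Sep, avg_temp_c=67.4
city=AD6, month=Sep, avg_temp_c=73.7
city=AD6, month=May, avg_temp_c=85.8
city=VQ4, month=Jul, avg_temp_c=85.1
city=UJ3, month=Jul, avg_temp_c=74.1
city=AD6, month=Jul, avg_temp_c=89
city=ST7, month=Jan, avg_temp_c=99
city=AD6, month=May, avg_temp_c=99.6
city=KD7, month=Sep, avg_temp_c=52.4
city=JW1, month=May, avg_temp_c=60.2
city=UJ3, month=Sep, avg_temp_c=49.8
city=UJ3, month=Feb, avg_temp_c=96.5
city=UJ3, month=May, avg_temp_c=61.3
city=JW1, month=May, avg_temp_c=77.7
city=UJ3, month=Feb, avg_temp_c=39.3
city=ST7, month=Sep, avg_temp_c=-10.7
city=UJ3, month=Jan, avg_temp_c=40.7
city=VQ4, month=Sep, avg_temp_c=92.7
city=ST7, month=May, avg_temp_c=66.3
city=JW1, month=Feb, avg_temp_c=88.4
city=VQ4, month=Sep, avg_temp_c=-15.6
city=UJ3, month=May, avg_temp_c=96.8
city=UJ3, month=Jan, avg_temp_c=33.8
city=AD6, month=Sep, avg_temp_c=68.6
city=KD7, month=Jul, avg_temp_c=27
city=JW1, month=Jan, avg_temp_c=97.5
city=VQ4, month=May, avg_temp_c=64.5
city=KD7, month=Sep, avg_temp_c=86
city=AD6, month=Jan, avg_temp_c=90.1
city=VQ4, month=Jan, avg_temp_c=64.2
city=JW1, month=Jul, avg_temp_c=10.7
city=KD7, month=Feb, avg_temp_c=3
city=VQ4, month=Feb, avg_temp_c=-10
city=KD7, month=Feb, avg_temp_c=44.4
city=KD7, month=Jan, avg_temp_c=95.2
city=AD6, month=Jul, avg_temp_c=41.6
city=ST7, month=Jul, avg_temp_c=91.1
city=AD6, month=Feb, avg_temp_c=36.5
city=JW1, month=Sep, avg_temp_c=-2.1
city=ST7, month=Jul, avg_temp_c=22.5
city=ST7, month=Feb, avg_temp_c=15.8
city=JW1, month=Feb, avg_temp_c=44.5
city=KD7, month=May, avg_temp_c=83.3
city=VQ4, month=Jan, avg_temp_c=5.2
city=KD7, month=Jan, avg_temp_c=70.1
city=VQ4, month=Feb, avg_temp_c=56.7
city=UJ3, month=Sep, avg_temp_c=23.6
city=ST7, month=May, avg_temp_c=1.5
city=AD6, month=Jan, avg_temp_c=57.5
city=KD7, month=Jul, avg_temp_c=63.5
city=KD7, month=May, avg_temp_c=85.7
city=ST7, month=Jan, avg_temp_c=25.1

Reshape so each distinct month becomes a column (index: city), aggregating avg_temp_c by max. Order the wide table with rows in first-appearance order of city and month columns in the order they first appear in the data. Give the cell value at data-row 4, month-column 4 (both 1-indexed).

With rows in first-appearance order of city, row 4 is city=VQ4. month columns in first-appearance order: Jan, Jul, Feb, May, Sep; column 4 is May.
Long rows with city=VQ4, month=May: max(31.6, 64.5) = 64.5.

64.5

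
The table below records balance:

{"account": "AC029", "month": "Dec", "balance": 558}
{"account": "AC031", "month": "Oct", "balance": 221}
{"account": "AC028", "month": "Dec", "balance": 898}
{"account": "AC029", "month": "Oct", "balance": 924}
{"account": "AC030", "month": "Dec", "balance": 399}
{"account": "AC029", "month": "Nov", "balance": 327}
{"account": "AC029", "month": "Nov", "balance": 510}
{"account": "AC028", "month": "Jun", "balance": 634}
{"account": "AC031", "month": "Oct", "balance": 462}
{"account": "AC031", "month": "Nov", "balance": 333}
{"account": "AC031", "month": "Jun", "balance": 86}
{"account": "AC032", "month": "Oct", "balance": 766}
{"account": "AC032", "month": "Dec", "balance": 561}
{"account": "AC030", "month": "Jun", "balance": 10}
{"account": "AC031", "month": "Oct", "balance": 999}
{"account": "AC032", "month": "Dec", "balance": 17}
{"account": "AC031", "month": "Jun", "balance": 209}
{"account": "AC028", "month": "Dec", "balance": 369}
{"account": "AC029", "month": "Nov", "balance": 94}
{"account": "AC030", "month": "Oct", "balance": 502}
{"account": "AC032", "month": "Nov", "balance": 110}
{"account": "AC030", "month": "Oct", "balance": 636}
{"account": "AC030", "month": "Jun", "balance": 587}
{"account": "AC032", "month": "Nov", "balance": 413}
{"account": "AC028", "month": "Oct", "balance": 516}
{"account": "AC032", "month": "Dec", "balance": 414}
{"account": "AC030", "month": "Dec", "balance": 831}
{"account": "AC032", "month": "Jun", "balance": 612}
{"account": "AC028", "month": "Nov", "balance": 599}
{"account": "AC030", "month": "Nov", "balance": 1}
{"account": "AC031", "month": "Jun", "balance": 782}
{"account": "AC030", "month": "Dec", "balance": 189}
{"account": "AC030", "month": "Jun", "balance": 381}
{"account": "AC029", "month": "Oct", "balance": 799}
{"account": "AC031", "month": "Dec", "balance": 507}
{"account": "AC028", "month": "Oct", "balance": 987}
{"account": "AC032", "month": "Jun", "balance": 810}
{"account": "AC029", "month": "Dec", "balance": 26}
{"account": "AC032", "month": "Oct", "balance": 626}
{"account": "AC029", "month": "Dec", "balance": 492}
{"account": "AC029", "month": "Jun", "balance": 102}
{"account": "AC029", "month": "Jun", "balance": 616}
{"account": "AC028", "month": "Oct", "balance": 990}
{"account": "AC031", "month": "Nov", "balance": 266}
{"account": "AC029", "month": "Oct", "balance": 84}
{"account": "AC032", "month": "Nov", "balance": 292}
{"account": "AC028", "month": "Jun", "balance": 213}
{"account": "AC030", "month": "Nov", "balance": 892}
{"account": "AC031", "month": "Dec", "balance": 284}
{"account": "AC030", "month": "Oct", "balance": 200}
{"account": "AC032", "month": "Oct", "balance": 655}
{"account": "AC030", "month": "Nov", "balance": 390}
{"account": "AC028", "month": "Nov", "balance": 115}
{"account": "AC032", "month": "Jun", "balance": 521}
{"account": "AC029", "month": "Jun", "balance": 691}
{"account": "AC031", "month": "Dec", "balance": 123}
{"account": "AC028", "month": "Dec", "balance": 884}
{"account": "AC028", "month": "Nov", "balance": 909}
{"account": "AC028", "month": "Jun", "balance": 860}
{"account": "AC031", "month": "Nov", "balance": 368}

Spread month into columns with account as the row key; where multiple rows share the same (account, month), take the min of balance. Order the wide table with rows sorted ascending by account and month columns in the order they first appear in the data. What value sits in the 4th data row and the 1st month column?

123

With rows sorted ascending by account, row 4 is account=AC031. month columns in first-appearance order: Dec, Oct, Nov, Jun; column 1 is Dec.
Long rows with account=AC031, month=Dec: min(507, 284, 123) = 123.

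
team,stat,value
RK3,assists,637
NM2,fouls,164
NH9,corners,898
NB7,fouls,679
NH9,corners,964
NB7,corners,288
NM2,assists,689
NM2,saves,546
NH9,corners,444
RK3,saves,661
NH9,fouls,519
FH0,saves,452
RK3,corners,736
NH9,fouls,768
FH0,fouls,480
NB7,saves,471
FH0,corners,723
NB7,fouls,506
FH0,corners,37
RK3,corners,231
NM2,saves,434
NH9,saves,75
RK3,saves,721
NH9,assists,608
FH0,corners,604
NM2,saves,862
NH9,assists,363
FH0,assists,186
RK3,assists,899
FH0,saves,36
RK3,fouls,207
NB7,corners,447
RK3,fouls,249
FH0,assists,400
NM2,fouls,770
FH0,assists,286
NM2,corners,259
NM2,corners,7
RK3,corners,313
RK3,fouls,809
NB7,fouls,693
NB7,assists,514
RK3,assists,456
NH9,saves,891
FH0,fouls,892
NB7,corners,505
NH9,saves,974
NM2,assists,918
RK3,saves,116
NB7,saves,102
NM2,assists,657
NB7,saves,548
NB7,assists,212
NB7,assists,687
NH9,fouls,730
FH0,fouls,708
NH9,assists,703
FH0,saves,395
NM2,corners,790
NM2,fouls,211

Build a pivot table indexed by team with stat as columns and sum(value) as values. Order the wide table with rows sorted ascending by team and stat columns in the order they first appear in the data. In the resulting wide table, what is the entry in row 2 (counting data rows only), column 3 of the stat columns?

1240

With rows sorted ascending by team, row 2 is team=NB7. stat columns in first-appearance order: assists, fouls, corners, saves; column 3 is corners.
Long rows with team=NB7, stat=corners: 288 + 447 + 505 = 1240.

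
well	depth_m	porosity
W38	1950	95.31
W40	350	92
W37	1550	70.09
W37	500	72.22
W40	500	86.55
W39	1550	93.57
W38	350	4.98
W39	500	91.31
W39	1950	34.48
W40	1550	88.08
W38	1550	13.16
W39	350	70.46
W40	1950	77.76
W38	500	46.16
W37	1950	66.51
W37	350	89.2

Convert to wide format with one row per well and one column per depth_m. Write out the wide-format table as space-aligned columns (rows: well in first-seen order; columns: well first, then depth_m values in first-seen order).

Columns: well plus the 4 distinct depth_m values (1950, 350, 1550, 500).
For example, row W38 column 1950 takes porosity=95.31 from the long row (W38, 1950).

well  1950   350    1550   500  
W38   95.31  4.98   13.16  46.16
W40   77.76  92     88.08  86.55
W37   66.51  89.2   70.09  72.22
W39   34.48  70.46  93.57  91.31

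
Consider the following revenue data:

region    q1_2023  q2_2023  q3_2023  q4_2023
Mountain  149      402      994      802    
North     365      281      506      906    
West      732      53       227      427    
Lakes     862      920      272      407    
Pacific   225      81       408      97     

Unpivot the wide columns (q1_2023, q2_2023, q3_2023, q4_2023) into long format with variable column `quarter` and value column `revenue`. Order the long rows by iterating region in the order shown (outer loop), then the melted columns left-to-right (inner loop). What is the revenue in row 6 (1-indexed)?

20 rows total (5 × 4). Row 6: index ⌊(6-1)/4⌋ = 1 into region → North; (6-1) mod 4 = 1 into the melted columns → q2_2023.
So row 6 is (North, q2_2023, 281); revenue = 281.

281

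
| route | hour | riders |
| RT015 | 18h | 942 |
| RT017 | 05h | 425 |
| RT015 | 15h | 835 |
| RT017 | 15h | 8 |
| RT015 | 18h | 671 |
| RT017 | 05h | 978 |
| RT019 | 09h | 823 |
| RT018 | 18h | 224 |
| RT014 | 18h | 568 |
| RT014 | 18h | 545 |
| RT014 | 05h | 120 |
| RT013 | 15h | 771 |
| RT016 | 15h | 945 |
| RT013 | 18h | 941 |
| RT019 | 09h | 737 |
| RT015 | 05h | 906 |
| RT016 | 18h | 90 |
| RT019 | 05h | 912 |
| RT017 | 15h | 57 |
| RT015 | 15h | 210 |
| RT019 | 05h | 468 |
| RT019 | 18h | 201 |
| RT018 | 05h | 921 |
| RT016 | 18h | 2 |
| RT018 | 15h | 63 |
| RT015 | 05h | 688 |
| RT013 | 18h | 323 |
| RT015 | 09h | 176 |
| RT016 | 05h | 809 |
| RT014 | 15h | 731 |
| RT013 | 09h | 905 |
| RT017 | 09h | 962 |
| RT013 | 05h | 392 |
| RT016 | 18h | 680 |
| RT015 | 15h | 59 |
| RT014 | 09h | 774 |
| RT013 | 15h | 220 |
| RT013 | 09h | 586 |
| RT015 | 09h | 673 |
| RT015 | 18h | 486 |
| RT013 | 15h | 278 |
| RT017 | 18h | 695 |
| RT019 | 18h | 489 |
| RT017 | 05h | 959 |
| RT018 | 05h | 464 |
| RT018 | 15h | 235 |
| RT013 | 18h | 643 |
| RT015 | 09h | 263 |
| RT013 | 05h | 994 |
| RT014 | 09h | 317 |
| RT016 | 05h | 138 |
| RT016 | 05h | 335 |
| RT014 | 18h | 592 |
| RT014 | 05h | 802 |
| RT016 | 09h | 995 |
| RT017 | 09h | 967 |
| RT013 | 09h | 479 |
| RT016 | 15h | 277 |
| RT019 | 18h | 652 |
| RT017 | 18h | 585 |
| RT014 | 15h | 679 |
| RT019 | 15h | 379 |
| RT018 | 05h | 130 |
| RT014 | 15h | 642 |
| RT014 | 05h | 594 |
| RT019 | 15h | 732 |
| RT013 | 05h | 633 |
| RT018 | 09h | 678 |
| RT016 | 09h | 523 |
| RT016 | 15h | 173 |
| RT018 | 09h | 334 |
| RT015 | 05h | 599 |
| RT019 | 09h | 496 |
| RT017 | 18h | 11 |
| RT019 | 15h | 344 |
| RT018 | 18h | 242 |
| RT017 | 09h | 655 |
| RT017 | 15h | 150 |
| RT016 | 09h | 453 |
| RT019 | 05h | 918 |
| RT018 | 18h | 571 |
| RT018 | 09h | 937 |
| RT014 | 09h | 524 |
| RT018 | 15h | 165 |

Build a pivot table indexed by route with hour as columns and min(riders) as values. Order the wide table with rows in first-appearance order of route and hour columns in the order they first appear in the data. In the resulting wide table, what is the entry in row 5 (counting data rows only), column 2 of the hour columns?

120

With rows in first-appearance order of route, row 5 is route=RT014. hour columns in first-appearance order: 18h, 05h, 15h, 09h; column 2 is 05h.
Long rows with route=RT014, hour=05h: min(120, 802, 594) = 120.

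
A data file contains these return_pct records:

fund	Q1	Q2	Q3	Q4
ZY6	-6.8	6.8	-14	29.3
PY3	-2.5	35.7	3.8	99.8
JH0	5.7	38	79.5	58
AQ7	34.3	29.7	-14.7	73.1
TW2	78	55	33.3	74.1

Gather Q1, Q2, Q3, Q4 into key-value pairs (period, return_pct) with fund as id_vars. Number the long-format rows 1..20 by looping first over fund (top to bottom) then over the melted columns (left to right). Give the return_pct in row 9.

20 rows total (5 × 4). Row 9: index ⌊(9-1)/4⌋ = 2 into fund → JH0; (9-1) mod 4 = 0 into the melted columns → Q1.
So row 9 is (JH0, Q1, 5.7); return_pct = 5.7.

5.7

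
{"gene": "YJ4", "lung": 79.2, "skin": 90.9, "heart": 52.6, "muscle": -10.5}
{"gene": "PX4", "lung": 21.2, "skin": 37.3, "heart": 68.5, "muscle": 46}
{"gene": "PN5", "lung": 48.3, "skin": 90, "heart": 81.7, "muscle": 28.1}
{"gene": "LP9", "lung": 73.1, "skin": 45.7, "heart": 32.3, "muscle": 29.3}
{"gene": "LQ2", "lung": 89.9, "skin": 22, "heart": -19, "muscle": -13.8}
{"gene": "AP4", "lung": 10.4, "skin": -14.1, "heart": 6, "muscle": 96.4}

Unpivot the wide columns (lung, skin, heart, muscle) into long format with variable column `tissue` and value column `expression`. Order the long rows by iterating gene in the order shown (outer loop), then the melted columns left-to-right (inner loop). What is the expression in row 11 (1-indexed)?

24 rows total (6 × 4). Row 11: index ⌊(11-1)/4⌋ = 2 into gene → PN5; (11-1) mod 4 = 2 into the melted columns → heart.
So row 11 is (PN5, heart, 81.7); expression = 81.7.

81.7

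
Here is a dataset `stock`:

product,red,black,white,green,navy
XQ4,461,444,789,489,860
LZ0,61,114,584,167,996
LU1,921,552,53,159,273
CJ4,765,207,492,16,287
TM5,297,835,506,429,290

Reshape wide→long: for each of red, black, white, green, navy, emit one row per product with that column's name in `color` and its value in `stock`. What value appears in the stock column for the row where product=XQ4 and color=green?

Unpivoting turns each (product, wide-column) pair into one long row.
The wide cell at row XQ4, column green holds 489, so the long row (XQ4, green) has stock=489.

489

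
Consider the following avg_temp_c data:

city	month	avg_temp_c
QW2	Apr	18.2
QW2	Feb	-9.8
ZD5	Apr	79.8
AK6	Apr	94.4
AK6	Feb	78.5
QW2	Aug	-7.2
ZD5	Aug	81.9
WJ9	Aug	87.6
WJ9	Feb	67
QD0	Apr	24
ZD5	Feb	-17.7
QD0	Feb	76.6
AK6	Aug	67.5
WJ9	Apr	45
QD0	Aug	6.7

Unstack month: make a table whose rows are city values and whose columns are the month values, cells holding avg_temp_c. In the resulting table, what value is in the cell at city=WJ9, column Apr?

Wide layout: rows indexed by city, columns are the 3 distinct month values (Apr, Feb, Aug).
Cell (city=WJ9, month=Apr) draws from the long row where city=WJ9 and month=Apr, which has avg_temp_c=45.

45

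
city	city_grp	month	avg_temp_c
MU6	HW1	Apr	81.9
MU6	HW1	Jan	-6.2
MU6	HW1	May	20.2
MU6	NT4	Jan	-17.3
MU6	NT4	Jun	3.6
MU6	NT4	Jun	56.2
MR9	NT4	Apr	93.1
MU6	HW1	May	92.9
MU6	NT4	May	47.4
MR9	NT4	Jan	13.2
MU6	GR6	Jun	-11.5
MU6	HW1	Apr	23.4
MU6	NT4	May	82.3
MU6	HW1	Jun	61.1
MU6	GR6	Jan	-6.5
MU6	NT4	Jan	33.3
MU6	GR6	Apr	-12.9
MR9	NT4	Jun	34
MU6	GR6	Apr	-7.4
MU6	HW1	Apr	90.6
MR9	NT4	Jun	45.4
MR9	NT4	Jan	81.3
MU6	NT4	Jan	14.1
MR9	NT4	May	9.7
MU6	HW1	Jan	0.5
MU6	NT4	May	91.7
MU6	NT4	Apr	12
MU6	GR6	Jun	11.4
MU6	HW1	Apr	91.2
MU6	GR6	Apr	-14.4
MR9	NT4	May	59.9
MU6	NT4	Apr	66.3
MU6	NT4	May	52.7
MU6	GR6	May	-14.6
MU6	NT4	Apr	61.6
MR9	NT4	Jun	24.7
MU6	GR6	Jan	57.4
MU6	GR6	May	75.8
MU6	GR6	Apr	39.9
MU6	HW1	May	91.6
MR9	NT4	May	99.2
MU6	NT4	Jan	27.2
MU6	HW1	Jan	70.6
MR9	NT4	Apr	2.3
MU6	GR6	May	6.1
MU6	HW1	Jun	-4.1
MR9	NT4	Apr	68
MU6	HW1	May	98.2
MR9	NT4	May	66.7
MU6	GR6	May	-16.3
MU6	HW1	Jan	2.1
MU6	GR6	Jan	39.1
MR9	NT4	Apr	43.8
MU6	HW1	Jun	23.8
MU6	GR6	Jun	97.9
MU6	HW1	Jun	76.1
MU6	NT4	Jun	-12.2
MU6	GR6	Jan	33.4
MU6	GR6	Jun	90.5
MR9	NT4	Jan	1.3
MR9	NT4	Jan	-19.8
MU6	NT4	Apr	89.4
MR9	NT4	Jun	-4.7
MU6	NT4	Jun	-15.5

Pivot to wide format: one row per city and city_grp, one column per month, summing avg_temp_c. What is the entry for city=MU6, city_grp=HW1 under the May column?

Rows with city=MU6, city_grp=HW1 and month=May: avg_temp_c values are 20.2, 92.9, 91.6, 98.2.
20.2 + 92.9 + 91.6 + 98.2 = 302.9.

302.9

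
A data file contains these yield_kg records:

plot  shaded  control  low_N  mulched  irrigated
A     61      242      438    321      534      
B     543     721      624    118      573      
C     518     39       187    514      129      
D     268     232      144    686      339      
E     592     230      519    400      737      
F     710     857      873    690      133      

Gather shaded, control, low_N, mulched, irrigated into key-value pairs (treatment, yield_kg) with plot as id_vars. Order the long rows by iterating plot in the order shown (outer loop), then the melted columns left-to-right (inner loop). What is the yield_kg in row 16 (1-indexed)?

30 rows total (6 × 5). Row 16: index ⌊(16-1)/5⌋ = 3 into plot → D; (16-1) mod 5 = 0 into the melted columns → shaded.
So row 16 is (D, shaded, 268); yield_kg = 268.

268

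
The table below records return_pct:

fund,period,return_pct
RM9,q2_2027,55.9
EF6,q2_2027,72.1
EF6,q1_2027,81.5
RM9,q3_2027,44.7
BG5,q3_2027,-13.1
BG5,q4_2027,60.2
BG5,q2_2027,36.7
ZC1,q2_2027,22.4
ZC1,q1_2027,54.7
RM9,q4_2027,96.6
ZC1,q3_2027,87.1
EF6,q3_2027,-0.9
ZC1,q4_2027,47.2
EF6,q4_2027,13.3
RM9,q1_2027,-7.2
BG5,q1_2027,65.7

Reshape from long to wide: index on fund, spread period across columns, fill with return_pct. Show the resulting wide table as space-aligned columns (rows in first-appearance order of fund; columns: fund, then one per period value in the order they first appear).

Columns: fund plus the 4 distinct period values (q2_2027, q1_2027, q3_2027, q4_2027).
For example, row RM9 column q2_2027 takes return_pct=55.9 from the long row (RM9, q2_2027).

fund  q2_2027  q1_2027  q3_2027  q4_2027
RM9   55.9     -7.2     44.7     96.6   
EF6   72.1     81.5     -0.9     13.3   
BG5   36.7     65.7     -13.1    60.2   
ZC1   22.4     54.7     87.1     47.2   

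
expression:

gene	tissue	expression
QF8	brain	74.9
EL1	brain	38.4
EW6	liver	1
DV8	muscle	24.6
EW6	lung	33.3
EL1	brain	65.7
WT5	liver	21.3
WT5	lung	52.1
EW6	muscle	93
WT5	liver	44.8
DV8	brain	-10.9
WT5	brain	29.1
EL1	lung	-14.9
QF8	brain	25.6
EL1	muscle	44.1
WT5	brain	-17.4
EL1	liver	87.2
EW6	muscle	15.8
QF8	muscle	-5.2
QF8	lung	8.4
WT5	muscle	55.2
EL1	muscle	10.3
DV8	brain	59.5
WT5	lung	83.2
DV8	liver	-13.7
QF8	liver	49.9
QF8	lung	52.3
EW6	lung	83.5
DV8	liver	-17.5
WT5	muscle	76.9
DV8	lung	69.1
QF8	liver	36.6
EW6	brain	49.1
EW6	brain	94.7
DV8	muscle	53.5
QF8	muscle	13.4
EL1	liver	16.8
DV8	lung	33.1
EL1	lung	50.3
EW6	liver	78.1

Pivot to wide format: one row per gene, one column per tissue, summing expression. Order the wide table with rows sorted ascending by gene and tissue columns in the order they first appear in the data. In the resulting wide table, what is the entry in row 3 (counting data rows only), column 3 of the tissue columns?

108.8

With rows sorted ascending by gene, row 3 is gene=EW6. tissue columns in first-appearance order: brain, liver, muscle, lung; column 3 is muscle.
Long rows with gene=EW6, tissue=muscle: 93 + 15.8 = 108.8.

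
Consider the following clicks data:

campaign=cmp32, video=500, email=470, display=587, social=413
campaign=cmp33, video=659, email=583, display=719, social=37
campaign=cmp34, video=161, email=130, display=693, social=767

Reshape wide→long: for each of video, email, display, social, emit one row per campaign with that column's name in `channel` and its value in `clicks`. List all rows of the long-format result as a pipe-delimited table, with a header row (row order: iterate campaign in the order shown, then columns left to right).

Each (campaign, column) pair becomes one row: 3 × 4 = 12 rows.
For example, (cmp32, video) → clicks=500.

| campaign | channel | clicks |
| cmp32 | video | 500 |
| cmp32 | email | 470 |
| cmp32 | display | 587 |
| cmp32 | social | 413 |
| cmp33 | video | 659 |
| cmp33 | email | 583 |
| cmp33 | display | 719 |
| cmp33 | social | 37 |
| cmp34 | video | 161 |
| cmp34 | email | 130 |
| cmp34 | display | 693 |
| cmp34 | social | 767 |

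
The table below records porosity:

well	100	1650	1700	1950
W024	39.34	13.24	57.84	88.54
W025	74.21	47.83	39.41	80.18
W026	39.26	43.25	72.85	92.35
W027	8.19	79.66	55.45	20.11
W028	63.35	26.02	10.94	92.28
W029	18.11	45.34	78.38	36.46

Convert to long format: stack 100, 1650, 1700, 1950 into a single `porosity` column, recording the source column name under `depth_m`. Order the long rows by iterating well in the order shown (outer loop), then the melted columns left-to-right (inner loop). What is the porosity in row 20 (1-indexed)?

24 rows total (6 × 4). Row 20: index ⌊(20-1)/4⌋ = 4 into well → W028; (20-1) mod 4 = 3 into the melted columns → 1950.
So row 20 is (W028, 1950, 92.28); porosity = 92.28.

92.28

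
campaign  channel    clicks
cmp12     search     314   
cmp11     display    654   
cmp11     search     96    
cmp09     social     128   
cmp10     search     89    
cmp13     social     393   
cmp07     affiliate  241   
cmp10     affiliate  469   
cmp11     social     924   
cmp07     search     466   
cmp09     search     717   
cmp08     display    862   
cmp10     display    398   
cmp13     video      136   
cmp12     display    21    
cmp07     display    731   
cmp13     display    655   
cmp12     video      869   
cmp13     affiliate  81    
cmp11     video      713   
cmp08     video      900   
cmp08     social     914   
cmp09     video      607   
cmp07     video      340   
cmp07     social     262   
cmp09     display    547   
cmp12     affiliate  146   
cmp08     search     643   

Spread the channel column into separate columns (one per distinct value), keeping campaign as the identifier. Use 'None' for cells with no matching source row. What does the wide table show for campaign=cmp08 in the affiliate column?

No long-format row has campaign=cmp08 and channel=affiliate, so the cell is None.

None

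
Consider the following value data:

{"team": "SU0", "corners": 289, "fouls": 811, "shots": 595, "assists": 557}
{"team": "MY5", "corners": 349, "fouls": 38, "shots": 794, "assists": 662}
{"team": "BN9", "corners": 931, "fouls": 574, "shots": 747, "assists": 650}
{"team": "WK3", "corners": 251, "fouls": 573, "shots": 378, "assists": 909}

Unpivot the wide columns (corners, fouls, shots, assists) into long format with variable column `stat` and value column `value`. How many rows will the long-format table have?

16

4 team values × 4 melted columns = 16 rows.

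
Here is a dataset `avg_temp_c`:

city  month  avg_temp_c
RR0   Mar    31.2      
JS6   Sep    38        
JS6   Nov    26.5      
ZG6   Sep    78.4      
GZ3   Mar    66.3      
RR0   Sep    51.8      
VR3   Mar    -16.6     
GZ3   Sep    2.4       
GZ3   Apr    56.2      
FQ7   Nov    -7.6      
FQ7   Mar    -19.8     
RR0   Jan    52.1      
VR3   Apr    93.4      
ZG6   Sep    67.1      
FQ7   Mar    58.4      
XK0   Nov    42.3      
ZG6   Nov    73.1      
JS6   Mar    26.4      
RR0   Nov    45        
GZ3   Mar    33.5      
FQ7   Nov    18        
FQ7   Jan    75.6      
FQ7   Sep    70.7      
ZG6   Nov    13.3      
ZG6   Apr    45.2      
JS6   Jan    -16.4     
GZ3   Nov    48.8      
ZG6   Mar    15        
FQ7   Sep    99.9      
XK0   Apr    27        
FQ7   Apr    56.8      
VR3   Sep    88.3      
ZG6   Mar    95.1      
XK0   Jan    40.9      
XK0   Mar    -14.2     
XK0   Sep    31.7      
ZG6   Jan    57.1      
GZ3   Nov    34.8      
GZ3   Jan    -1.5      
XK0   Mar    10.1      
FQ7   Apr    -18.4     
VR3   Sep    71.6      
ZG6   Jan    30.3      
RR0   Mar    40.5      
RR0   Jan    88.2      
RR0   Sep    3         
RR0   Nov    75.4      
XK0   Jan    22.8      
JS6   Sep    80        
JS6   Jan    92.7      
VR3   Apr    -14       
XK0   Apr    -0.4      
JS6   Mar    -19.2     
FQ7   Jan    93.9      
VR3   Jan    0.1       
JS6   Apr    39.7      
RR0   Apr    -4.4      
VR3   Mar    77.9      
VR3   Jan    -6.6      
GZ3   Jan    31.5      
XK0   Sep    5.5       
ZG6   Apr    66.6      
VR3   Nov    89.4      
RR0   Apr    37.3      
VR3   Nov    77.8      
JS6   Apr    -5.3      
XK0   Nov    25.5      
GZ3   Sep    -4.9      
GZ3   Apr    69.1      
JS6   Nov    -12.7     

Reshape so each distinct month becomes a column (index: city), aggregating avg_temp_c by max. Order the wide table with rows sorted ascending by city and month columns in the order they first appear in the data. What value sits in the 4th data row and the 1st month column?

40.5

With rows sorted ascending by city, row 4 is city=RR0. month columns in first-appearance order: Mar, Sep, Nov, Apr, Jan; column 1 is Mar.
Long rows with city=RR0, month=Mar: max(31.2, 40.5) = 40.5.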